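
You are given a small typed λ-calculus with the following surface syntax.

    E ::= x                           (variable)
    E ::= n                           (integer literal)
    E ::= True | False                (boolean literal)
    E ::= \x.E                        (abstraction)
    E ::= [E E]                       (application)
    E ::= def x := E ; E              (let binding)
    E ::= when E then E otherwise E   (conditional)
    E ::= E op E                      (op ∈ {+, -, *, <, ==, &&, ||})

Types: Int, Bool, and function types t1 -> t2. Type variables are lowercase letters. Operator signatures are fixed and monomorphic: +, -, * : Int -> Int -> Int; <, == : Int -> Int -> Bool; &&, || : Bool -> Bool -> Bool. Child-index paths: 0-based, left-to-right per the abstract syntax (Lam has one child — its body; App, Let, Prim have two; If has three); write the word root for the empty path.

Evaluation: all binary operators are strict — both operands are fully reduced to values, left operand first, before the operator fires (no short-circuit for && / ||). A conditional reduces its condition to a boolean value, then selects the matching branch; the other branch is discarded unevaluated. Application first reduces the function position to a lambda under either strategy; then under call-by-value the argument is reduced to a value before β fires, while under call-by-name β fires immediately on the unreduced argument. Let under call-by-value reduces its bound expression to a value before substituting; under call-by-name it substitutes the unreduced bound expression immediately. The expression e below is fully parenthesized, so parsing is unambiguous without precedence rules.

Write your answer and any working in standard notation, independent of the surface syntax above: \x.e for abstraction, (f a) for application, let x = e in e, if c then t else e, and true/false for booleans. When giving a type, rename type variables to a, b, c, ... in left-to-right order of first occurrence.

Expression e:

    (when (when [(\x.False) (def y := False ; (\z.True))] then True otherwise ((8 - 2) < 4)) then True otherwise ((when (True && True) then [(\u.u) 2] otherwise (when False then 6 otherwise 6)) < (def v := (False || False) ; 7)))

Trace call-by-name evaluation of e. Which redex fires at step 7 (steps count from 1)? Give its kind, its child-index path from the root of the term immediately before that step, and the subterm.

Derivation:
step 0: (if (if ((\x.false) (let y = false in (\z.true))) then true else ((8 - 2) < 4)) then true else ((if (true && true) then ((\u.u) 2) else (if false then 6 else 6)) < (let v = (false || false) in 7)))
step 1: [beta@0.0] (if (if false then true else ((8 - 2) < 4)) then true else ((if (true && true) then ((\u.u) 2) else (if false then 6 else 6)) < (let v = (false || false) in 7)))
step 2: [if@0] (if ((8 - 2) < 4) then true else ((if (true && true) then ((\u.u) 2) else (if false then 6 else 6)) < (let v = (false || false) in 7)))
step 3: [delta@0.0] (if (6 < 4) then true else ((if (true && true) then ((\u.u) 2) else (if false then 6 else 6)) < (let v = (false || false) in 7)))
step 4: [delta@0] (if false then true else ((if (true && true) then ((\u.u) 2) else (if false then 6 else 6)) < (let v = (false || false) in 7)))
step 5: [if@root] ((if (true && true) then ((\u.u) 2) else (if false then 6 else 6)) < (let v = (false || false) in 7))
step 6: [delta@0.0] ((if true then ((\u.u) 2) else (if false then 6 else 6)) < (let v = (false || false) in 7))
step 7: [if@0] (((\u.u) 2) < (let v = (false || false) in 7))

Answer: if at 0 : (if true then ((\u.u) 2) else (if false then 6 else 6))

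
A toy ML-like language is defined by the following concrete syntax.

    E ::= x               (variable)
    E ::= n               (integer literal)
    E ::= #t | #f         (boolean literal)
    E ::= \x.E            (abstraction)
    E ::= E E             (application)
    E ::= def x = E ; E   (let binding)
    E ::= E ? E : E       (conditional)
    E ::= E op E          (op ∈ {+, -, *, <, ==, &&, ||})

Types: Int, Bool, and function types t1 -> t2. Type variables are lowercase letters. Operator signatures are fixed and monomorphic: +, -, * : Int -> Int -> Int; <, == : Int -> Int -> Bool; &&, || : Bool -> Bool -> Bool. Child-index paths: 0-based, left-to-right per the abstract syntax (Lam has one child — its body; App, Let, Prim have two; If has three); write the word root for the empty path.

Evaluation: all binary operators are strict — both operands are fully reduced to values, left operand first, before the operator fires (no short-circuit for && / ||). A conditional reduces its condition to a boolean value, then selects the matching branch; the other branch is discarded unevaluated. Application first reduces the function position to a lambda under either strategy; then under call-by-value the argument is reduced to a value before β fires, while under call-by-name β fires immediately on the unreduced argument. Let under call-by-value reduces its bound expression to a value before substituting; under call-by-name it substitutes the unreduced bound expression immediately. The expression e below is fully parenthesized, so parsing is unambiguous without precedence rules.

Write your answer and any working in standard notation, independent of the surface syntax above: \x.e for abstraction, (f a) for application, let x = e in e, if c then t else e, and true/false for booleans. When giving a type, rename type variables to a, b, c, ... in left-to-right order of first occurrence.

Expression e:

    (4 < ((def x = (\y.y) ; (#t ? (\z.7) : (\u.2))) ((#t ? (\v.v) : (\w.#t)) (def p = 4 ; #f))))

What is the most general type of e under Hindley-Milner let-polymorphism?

Working:
  unify Int ~ Int
y : a
\y._ : a -> a
let x : forall. a -> a
  unify Bool ~ Bool
\z._ : b -> Int
\u._ : c -> Int
  unify b -> Int ~ c -> Int
  unify b ~ c
  unify Int ~ Int
  unify Bool ~ Bool
v : d
\v._ : d -> d
\w._ : e -> Bool
  unify d -> d ~ e -> Bool
  unify d ~ e
  unify e ~ Bool
let p : Int
  unify Bool -> Bool ~ Bool -> f
  unify Bool ~ Bool
  unify Bool ~ f
_ _ : Bool
  unify c -> Int ~ Bool -> g
  unify c ~ Bool
  unify Int ~ g
_ _ : Int
  unify Int ~ Int

Answer: Bool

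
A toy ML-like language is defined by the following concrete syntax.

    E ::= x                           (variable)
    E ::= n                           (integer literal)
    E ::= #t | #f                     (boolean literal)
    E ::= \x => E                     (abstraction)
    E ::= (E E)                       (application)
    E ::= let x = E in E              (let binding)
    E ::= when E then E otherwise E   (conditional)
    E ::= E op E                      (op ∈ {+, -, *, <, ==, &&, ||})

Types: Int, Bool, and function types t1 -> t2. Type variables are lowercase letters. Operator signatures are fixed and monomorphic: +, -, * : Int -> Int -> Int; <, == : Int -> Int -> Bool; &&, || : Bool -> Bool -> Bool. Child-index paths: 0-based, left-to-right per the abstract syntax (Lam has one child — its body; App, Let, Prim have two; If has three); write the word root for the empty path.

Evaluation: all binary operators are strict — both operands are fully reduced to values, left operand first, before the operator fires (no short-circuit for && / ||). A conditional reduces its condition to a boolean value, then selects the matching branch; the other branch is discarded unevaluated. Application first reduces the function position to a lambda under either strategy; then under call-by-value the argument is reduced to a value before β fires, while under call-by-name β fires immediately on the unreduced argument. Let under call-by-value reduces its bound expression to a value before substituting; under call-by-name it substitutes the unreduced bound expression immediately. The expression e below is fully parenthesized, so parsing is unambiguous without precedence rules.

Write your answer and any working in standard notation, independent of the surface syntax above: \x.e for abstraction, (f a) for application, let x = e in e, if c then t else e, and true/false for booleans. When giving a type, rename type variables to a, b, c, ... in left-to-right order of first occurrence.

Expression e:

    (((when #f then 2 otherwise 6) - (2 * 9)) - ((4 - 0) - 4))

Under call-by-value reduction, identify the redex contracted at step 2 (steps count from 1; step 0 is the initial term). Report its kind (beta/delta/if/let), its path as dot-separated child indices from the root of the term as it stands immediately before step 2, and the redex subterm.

Trace:
step 0: (((if false then 2 else 6) - (2 * 9)) - ((4 - 0) - 4))
step 1: [if@0.0] ((6 - (2 * 9)) - ((4 - 0) - 4))
step 2: [delta@0.1] ((6 - 18) - ((4 - 0) - 4))

Answer: delta at 0.1 : (2 * 9)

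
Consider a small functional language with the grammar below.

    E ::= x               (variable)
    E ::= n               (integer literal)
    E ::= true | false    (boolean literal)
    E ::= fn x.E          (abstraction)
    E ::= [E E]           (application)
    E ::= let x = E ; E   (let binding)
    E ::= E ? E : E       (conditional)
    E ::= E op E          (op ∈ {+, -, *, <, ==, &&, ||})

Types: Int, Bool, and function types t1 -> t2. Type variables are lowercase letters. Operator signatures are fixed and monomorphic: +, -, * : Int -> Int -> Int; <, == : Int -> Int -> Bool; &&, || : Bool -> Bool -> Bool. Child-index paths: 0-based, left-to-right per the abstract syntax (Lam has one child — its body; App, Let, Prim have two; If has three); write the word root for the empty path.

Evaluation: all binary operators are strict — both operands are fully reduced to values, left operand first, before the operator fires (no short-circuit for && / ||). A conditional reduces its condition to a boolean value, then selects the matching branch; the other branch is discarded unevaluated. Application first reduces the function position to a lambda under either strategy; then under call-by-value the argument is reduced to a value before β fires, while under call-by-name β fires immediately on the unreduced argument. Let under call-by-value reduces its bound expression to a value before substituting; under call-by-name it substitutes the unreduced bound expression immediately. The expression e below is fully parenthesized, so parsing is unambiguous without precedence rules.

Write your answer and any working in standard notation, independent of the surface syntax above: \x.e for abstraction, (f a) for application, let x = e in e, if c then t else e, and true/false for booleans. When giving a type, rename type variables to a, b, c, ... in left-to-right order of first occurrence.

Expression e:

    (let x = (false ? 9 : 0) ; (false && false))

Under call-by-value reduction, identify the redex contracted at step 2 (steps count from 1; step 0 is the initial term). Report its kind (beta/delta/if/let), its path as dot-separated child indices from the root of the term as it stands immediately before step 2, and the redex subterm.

Answer: let at root : (let x = 0 in (false && false))

Derivation:
step 0: (let x = (if false then 9 else 0) in (false && false))
step 1: [if@0] (let x = 0 in (false && false))
step 2: [let@root] (false && false)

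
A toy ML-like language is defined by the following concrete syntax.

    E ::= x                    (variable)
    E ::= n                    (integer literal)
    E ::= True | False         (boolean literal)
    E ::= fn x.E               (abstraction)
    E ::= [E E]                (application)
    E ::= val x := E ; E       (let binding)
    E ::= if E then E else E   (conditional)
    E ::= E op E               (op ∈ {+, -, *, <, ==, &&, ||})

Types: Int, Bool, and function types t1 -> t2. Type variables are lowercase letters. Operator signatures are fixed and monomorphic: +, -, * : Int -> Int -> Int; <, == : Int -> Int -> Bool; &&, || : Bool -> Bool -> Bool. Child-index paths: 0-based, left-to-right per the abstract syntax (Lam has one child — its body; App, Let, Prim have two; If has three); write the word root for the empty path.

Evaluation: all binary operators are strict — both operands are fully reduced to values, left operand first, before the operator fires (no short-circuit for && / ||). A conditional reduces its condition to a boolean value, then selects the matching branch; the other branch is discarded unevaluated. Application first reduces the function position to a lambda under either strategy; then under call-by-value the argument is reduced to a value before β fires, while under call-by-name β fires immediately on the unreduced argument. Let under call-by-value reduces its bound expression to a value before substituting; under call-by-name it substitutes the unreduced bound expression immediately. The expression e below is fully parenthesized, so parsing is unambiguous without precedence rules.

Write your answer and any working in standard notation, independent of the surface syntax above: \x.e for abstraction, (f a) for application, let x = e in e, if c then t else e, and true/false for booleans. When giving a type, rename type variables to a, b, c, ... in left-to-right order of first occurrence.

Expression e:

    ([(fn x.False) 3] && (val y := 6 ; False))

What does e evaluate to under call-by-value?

Working:
step 0: (((\x.false) 3) && (let y = 6 in false))
step 1: [beta@0] (false && (let y = 6 in false))
step 2: [let@1] (false && false)
step 3: [delta@root] false

Answer: false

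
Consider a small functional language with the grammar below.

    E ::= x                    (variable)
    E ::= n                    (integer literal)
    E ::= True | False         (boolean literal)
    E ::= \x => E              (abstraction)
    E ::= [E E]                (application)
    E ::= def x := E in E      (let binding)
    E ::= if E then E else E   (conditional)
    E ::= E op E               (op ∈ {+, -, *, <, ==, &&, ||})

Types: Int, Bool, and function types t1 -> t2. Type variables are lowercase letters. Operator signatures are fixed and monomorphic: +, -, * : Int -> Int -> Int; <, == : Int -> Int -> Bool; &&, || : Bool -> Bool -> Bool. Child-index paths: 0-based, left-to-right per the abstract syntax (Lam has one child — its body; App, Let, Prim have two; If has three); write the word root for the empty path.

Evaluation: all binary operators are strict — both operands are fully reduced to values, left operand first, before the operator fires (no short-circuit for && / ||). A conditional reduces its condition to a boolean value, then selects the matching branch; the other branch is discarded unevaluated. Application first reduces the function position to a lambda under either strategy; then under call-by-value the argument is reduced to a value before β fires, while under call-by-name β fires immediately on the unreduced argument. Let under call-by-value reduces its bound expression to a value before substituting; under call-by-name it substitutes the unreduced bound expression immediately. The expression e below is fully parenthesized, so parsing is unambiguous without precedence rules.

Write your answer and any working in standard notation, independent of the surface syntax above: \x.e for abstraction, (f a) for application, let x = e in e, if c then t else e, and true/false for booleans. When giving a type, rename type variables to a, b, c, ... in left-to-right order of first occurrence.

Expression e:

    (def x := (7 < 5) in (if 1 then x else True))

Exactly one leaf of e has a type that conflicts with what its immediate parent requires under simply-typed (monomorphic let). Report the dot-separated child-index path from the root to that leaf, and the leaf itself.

Answer: 1.0 : 1

Working:
  unify Int ~ Int
  unify Int ~ Int
let x : Bool
  unify Int ~ Bool
  FAIL: mismatch Int ~ Bool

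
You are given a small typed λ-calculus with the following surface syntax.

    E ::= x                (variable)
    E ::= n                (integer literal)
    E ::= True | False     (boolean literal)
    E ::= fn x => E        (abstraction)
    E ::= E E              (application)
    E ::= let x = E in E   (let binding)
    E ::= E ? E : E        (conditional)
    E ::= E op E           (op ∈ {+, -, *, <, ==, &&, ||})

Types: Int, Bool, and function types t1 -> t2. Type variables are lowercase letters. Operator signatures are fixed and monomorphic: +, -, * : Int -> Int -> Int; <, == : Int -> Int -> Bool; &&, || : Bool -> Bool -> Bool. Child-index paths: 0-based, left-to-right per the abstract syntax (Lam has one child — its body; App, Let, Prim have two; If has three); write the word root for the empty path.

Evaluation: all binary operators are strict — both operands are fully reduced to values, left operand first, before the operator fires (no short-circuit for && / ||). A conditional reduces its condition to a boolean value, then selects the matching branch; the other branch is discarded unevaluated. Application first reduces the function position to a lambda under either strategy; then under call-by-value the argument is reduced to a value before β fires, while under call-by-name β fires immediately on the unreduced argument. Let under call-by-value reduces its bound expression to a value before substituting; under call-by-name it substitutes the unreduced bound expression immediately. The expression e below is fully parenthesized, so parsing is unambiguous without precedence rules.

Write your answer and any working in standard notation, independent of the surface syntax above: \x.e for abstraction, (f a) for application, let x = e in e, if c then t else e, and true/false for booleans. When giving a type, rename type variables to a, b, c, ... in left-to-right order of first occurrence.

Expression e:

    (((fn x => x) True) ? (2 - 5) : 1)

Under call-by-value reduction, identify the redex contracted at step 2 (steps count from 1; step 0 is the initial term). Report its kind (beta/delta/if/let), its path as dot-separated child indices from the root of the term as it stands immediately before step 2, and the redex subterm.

Derivation:
step 0: (if ((\x.x) true) then (2 - 5) else 1)
step 1: [beta@0] (if true then (2 - 5) else 1)
step 2: [if@root] (2 - 5)

Answer: if at root : (if true then (2 - 5) else 1)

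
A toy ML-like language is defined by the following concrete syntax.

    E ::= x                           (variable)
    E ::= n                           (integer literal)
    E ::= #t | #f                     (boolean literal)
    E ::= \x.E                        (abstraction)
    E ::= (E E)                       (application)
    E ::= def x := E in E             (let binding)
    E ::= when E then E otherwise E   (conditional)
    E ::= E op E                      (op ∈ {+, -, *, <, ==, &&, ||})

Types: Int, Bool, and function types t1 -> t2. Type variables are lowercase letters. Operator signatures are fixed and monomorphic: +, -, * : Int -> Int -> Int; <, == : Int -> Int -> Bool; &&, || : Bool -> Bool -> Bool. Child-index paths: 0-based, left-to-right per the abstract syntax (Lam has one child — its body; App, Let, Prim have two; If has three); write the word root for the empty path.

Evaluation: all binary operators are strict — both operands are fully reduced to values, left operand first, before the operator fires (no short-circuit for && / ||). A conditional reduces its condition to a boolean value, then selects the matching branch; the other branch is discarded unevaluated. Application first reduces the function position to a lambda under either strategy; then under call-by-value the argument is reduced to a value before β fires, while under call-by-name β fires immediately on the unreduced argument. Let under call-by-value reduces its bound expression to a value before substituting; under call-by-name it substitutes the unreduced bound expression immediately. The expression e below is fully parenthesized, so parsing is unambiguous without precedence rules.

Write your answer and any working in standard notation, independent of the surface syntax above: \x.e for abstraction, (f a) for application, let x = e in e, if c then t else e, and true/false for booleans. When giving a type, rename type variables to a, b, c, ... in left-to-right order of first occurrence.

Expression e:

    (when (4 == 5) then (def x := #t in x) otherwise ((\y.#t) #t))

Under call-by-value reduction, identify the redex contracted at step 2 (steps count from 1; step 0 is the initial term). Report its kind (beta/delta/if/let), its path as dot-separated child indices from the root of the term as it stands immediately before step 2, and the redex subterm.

Trace:
step 0: (if (4 == 5) then (let x = true in x) else ((\y.true) true))
step 1: [delta@0] (if false then (let x = true in x) else ((\y.true) true))
step 2: [if@root] ((\y.true) true)

Answer: if at root : (if false then (let x = true in x) else ((\y.true) true))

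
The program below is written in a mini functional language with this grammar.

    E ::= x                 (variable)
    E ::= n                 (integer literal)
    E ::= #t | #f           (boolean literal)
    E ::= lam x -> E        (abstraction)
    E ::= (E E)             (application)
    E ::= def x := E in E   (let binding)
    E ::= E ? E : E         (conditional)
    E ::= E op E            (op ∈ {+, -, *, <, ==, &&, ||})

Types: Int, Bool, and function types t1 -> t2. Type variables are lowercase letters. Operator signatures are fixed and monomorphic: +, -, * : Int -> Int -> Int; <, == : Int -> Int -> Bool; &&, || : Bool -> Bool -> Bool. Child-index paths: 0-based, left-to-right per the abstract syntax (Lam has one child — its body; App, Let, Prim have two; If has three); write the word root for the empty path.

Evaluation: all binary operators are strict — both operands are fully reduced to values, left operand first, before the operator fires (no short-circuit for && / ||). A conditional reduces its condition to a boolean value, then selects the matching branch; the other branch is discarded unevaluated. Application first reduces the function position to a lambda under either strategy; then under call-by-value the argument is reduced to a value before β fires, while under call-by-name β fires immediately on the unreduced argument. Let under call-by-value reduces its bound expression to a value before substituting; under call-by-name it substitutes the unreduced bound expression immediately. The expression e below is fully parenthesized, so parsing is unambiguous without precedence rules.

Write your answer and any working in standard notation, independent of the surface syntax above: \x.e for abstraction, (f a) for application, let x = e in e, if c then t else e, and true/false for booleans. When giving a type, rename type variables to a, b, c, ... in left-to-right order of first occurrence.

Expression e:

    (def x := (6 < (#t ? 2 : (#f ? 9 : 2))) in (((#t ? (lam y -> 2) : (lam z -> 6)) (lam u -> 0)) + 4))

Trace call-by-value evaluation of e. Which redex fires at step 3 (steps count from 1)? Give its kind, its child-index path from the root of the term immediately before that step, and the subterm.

Answer: let at root : (let x = false in (((if true then (\y.2) else (\z.6)) (\u.0)) + 4))

Derivation:
step 0: (let x = (6 < (if true then 2 else (if false then 9 else 2))) in (((if true then (\y.2) else (\z.6)) (\u.0)) + 4))
step 1: [if@0.1] (let x = (6 < 2) in (((if true then (\y.2) else (\z.6)) (\u.0)) + 4))
step 2: [delta@0] (let x = false in (((if true then (\y.2) else (\z.6)) (\u.0)) + 4))
step 3: [let@root] (((if true then (\y.2) else (\z.6)) (\u.0)) + 4)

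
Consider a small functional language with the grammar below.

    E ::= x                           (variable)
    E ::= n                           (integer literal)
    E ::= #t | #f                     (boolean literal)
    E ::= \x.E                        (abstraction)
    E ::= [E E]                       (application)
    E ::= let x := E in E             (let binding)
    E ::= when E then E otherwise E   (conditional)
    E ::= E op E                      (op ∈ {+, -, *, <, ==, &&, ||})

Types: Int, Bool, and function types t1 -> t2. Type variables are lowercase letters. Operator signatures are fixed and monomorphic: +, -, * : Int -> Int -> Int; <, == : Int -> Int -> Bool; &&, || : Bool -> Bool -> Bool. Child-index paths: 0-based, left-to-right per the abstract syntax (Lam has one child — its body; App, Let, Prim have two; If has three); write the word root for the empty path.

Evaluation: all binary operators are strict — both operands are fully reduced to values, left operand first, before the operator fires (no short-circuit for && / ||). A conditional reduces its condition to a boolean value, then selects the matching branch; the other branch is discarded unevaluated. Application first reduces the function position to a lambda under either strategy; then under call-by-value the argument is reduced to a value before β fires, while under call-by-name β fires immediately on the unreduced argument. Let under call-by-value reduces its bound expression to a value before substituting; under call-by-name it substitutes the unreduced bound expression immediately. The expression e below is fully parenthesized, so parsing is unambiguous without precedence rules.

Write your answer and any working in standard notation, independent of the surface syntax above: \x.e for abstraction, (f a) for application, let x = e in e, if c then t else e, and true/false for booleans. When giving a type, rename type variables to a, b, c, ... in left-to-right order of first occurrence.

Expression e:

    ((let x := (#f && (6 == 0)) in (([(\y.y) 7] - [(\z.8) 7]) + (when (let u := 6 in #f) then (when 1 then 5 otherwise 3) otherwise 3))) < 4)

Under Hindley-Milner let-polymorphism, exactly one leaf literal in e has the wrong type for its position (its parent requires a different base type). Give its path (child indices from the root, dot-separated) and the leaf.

Working:
  unify Bool ~ Bool
  unify Int ~ Int
  unify Int ~ Int
  unify Bool ~ Bool
let x : Bool
y : a
\y._ : a -> a
  unify a -> a ~ Int -> b
  unify a ~ Int
  unify Int ~ b
_ _ : Int
  unify Int ~ Int
\z._ : c -> Int
  unify c -> Int ~ Int -> d
  unify c ~ Int
  unify Int ~ d
_ _ : Int
  unify Int ~ Int
  unify Int ~ Int
let u : Int
  unify Bool ~ Bool
  unify Int ~ Bool
  FAIL: mismatch Int ~ Bool

Answer: 0.1.1.1.0 : 1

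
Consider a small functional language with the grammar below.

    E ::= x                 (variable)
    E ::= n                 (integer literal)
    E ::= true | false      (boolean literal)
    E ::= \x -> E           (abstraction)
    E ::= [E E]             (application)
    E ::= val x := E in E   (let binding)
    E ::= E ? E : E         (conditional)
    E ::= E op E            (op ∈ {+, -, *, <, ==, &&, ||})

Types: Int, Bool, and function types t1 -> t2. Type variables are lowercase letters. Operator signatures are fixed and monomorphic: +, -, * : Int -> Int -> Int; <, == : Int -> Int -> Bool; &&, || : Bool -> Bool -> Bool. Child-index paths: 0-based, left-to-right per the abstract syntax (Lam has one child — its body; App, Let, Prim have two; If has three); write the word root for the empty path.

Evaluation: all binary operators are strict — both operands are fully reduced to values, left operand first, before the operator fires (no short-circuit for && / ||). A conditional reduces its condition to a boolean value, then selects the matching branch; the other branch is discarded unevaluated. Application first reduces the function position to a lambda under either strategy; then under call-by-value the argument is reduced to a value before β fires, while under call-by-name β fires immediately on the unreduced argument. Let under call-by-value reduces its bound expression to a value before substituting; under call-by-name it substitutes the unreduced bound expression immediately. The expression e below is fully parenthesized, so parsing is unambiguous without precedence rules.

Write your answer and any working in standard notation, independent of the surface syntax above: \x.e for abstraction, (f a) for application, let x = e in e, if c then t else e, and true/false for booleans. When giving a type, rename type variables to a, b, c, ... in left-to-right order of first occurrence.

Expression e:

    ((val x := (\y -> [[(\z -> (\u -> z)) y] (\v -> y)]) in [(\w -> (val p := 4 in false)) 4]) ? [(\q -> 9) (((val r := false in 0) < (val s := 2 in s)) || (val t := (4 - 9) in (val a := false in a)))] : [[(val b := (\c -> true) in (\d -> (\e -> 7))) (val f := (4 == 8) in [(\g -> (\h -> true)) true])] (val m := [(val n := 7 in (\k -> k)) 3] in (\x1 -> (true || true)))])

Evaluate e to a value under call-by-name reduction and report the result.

Derivation:
step 0: (if (let x = (\y.(((\z.(\u.z)) y) (\v.y))) in ((\w.(let p = 4 in false)) 4)) then ((\q.9) (((let r = false in 0) < (let s = 2 in s)) || (let t = (4 - 9) in (let a = false in a)))) else (((let b = (\c.true) in (\d.(\e.7))) (let f = (4 == 8) in ((\g.(\h.true)) true))) (let m = ((let n = 7 in (\k.k)) 3) in (\x1.(true || true)))))
step 1: [let@0] (if ((\w.(let p = 4 in false)) 4) then ((\q.9) (((let r = false in 0) < (let s = 2 in s)) || (let t = (4 - 9) in (let a = false in a)))) else (((let b = (\c.true) in (\d.(\e.7))) (let f = (4 == 8) in ((\g.(\h.true)) true))) (let m = ((let n = 7 in (\k.k)) 3) in (\x1.(true || true)))))
step 2: [beta@0] (if (let p = 4 in false) then ((\q.9) (((let r = false in 0) < (let s = 2 in s)) || (let t = (4 - 9) in (let a = false in a)))) else (((let b = (\c.true) in (\d.(\e.7))) (let f = (4 == 8) in ((\g.(\h.true)) true))) (let m = ((let n = 7 in (\k.k)) 3) in (\x1.(true || true)))))
step 3: [let@0] (if false then ((\q.9) (((let r = false in 0) < (let s = 2 in s)) || (let t = (4 - 9) in (let a = false in a)))) else (((let b = (\c.true) in (\d.(\e.7))) (let f = (4 == 8) in ((\g.(\h.true)) true))) (let m = ((let n = 7 in (\k.k)) 3) in (\x1.(true || true)))))
step 4: [if@root] (((let b = (\c.true) in (\d.(\e.7))) (let f = (4 == 8) in ((\g.(\h.true)) true))) (let m = ((let n = 7 in (\k.k)) 3) in (\x1.(true || true))))
step 5: [let@0.0] (((\d.(\e.7)) (let f = (4 == 8) in ((\g.(\h.true)) true))) (let m = ((let n = 7 in (\k.k)) 3) in (\x1.(true || true))))
step 6: [beta@0] ((\e.7) (let m = ((let n = 7 in (\k.k)) 3) in (\x1.(true || true))))
step 7: [beta@root] 7

Answer: 7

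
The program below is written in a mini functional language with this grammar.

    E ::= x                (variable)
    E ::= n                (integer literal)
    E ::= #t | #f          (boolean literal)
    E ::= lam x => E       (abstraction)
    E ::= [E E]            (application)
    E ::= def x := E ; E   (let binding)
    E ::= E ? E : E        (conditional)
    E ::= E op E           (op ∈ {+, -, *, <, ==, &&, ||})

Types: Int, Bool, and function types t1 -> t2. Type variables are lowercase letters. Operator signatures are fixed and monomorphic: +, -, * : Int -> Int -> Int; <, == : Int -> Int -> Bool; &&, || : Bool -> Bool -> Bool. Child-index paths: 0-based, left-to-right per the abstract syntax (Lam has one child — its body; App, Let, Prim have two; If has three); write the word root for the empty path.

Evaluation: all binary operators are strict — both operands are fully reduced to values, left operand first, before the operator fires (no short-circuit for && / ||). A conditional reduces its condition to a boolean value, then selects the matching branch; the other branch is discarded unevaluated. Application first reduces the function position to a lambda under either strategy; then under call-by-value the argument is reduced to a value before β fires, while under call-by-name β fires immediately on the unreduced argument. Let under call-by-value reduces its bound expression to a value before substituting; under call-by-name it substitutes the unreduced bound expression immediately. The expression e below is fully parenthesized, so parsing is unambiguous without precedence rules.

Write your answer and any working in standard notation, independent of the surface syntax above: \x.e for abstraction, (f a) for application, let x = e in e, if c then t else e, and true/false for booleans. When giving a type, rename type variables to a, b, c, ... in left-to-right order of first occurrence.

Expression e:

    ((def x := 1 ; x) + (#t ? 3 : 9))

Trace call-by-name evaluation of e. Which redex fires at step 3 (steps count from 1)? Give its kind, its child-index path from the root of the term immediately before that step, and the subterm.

Derivation:
step 0: ((let x = 1 in x) + (if true then 3 else 9))
step 1: [let@0] (1 + (if true then 3 else 9))
step 2: [if@1] (1 + 3)
step 3: [delta@root] 4

Answer: delta at root : (1 + 3)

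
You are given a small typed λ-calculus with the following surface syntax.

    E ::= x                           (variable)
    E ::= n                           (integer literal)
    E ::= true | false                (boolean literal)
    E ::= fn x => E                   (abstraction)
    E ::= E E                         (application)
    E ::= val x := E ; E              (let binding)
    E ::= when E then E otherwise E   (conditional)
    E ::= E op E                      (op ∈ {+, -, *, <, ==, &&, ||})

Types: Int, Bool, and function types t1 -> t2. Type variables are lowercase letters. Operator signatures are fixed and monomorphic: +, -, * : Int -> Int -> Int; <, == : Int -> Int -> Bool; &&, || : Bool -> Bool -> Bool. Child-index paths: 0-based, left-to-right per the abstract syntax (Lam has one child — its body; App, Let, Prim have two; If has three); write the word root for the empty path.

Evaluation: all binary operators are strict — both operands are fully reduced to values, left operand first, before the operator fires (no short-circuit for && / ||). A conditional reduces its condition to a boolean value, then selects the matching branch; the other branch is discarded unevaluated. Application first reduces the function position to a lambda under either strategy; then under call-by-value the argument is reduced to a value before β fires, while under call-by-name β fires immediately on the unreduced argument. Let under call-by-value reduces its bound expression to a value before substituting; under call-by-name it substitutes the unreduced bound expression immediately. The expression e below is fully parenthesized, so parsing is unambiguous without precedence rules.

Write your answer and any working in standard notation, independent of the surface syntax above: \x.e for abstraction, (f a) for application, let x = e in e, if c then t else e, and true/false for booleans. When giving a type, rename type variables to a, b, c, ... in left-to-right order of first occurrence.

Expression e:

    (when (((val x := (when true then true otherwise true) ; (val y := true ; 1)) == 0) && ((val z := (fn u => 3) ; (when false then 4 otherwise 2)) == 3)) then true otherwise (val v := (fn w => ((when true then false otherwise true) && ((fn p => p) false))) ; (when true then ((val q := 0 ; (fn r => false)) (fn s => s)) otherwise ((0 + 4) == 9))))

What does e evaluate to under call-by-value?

Answer: false

Derivation:
step 0: (if (((let x = (if true then true else true) in (let y = true in 1)) == 0) && ((let z = (\u.3) in (if false then 4 else 2)) == 3)) then true else (let v = (\w.((if true then false else true) && ((\p.p) false))) in (if true then ((let q = 0 in (\r.false)) (\s.s)) else ((0 + 4) == 9))))
step 1: [if@0.0.0.0] (if (((let x = true in (let y = true in 1)) == 0) && ((let z = (\u.3) in (if false then 4 else 2)) == 3)) then true else (let v = (\w.((if true then false else true) && ((\p.p) false))) in (if true then ((let q = 0 in (\r.false)) (\s.s)) else ((0 + 4) == 9))))
step 2: [let@0.0.0] (if (((let y = true in 1) == 0) && ((let z = (\u.3) in (if false then 4 else 2)) == 3)) then true else (let v = (\w.((if true then false else true) && ((\p.p) false))) in (if true then ((let q = 0 in (\r.false)) (\s.s)) else ((0 + 4) == 9))))
step 3: [let@0.0.0] (if ((1 == 0) && ((let z = (\u.3) in (if false then 4 else 2)) == 3)) then true else (let v = (\w.((if true then false else true) && ((\p.p) false))) in (if true then ((let q = 0 in (\r.false)) (\s.s)) else ((0 + 4) == 9))))
step 4: [delta@0.0] (if (false && ((let z = (\u.3) in (if false then 4 else 2)) == 3)) then true else (let v = (\w.((if true then false else true) && ((\p.p) false))) in (if true then ((let q = 0 in (\r.false)) (\s.s)) else ((0 + 4) == 9))))
step 5: [let@0.1.0] (if (false && ((if false then 4 else 2) == 3)) then true else (let v = (\w.((if true then false else true) && ((\p.p) false))) in (if true then ((let q = 0 in (\r.false)) (\s.s)) else ((0 + 4) == 9))))
step 6: [if@0.1.0] (if (false && (2 == 3)) then true else (let v = (\w.((if true then false else true) && ((\p.p) false))) in (if true then ((let q = 0 in (\r.false)) (\s.s)) else ((0 + 4) == 9))))
step 7: [delta@0.1] (if (false && false) then true else (let v = (\w.((if true then false else true) && ((\p.p) false))) in (if true then ((let q = 0 in (\r.false)) (\s.s)) else ((0 + 4) == 9))))
step 8: [delta@0] (if false then true else (let v = (\w.((if true then false else true) && ((\p.p) false))) in (if true then ((let q = 0 in (\r.false)) (\s.s)) else ((0 + 4) == 9))))
step 9: [if@root] (let v = (\w.((if true then false else true) && ((\p.p) false))) in (if true then ((let q = 0 in (\r.false)) (\s.s)) else ((0 + 4) == 9)))
step 10: [let@root] (if true then ((let q = 0 in (\r.false)) (\s.s)) else ((0 + 4) == 9))
step 11: [if@root] ((let q = 0 in (\r.false)) (\s.s))
step 12: [let@0] ((\r.false) (\s.s))
step 13: [beta@root] false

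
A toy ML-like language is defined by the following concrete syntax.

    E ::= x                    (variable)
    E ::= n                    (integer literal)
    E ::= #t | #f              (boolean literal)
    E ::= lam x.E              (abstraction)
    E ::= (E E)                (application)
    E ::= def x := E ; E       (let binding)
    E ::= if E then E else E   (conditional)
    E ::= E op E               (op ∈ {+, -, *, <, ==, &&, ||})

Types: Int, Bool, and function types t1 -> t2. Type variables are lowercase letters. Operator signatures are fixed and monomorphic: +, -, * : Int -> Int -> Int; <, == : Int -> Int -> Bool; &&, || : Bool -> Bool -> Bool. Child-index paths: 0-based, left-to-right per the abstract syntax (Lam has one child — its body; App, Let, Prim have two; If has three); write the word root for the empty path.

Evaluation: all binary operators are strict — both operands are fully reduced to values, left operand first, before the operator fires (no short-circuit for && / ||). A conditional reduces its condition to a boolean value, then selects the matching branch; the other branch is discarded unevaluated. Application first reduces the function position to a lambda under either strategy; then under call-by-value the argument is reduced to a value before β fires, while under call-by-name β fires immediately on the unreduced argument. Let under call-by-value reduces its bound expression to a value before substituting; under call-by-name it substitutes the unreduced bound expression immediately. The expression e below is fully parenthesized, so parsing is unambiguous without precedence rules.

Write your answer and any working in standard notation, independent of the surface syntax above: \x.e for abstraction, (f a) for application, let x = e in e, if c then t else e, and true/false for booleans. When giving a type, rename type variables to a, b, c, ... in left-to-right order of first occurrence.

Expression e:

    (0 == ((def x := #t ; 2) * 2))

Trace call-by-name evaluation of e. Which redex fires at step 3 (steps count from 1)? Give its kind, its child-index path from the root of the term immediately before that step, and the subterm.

Answer: delta at root : (0 == 4)

Derivation:
step 0: (0 == ((let x = true in 2) * 2))
step 1: [let@1.0] (0 == (2 * 2))
step 2: [delta@1] (0 == 4)
step 3: [delta@root] false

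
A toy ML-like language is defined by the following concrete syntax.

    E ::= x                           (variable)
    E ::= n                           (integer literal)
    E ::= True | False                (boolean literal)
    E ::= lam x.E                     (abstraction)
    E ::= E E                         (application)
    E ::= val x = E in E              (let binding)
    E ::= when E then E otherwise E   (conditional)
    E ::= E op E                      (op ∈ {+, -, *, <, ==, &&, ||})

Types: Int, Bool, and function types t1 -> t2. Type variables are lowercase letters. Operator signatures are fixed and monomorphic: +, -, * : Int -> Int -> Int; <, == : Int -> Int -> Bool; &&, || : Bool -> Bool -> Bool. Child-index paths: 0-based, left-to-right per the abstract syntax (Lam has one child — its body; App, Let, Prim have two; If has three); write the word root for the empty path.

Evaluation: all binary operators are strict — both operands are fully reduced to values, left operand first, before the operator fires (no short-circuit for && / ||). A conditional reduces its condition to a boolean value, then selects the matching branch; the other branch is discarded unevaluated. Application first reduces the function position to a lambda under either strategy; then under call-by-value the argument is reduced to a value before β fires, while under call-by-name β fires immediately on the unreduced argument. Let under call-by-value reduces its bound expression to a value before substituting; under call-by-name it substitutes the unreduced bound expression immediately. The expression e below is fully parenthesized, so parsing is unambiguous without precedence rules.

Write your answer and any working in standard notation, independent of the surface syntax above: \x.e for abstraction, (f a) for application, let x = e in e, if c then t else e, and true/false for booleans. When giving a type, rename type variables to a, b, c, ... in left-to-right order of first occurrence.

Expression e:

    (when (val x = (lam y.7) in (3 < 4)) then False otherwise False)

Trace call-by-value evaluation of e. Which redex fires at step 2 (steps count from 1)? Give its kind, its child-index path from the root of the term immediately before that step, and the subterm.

Answer: delta at 0 : (3 < 4)

Trace:
step 0: (if (let x = (\y.7) in (3 < 4)) then false else false)
step 1: [let@0] (if (3 < 4) then false else false)
step 2: [delta@0] (if true then false else false)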